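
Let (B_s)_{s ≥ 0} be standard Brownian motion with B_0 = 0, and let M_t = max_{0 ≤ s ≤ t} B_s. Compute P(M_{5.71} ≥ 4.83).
P(M_{5.71} ≥ 4.83) = 2·P(B_{5.71} ≥ 4.83) = 2(1 − Φ(4.83/√5.71)) ≈ 0.0432

By the reflection principle for Brownian motion, P(M_t ≥ a) = 2 · P(B_t ≥ a) for a ≥ 0. Since B_t ~ N(0, t), P(B_t ≥ 4.83) = 1 − Φ(4.83/√t) = 1 − Φ(4.83/√5.71) = 1 − Φ(2.0213). So
  P(M_{5.71} ≥ 4.83) = 2(1 − Φ(2.0213)) ≈ 0.0432.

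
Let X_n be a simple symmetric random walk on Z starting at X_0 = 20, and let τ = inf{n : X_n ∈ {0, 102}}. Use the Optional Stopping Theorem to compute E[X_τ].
E[X_τ] = 20

X_n is a martingale and τ is a bounded-mean stopping time (indeed τ is finite a.s. with bounded expectation since the walk is in a bounded region). By the OST, E[X_τ] = E[X_0] = 20. Equivalently: E[X_τ] = 102 · P(hit 102 first) + 0 · P(hit 0 first) = 102 · (20/102) = 20.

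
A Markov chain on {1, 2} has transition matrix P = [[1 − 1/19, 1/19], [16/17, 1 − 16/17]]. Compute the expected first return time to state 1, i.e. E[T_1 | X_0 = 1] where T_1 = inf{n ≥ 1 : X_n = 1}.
E[T_1 | X_0 = 1] = 1/π_1 = 321/304

For an irreducible recurrent Markov chain with stationary distribution π, E[T_i | X_0 = i] = 1/π_i (Kac's formula). Here π_1 = (16/17)/(1/19 + 16/17) = (16/17)/(321/323) = 304/321, so E[T_1 | X_0 = 1] = 1/π_1 = (1/19 + 16/17)/(16/17) = (321/323)/(16/17) = 321/304.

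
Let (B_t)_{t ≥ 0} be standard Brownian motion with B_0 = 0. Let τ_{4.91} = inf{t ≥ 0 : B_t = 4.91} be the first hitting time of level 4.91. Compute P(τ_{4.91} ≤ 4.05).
P(τ_{4.91} ≤ 4.05) = 2(1 − Φ(4.91/√4.05)) = 2(1 − Φ(2.4398)) ≈ 0.0147

By the reflection principle for standard BM, P(τ_b ≤ t) = 2 · P(B_t ≥ b). Since B_t ~ N(0, t), P(B_t ≥ 4.91) = 1 − Φ(4.91/√t) = 1 − Φ(4.91/√4.05) = 1 − Φ(2.4398) ≈ 0.00735. Doubling: P(τ_{4.91} ≤ 4.05) ≈ 2 · 0.00735 = 0.01470 ≈ 0.0147.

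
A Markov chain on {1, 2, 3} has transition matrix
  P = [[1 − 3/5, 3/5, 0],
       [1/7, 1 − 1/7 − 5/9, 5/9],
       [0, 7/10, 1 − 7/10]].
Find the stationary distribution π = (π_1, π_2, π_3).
π = (15/128, 63/128, 25/64)

This is a birth-death chain on three states, which satisfies detailed balance: π_1 · P_{12} = π_2 · P_{21} and π_2 · P_{23} = π_3 · P_{32}.
From π_1 · 3/5 = π_2 · 1/7: π_2/π_1 = (3/5)/(1/7) = 21/5.
From π_2 · 5/9 = π_3 · 7/10: π_3/π_2 = (5/9)/(7/10) = 50/63.
Take π_1 proportional to 1; then unnormalized π = (1, 21/5, 10/3). Normalize by dividing by the sum 128/15:
  π = (15/128, 63/128, 25/64).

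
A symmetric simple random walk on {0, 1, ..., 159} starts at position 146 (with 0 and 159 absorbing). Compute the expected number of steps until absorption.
E[τ | X_0 = 146] = 1898

Let v_k = E[τ | X_0 = k]. Boundary: v_0 = v_159 = 0. Recurrence: v_k = 1 + (v_{k-1} + v_{k+1})/2 for 1 ≤ k ≤ 158. The particular solution to v_k − (v_{k-1} + v_{k+1})/2 = 1 is v_k = −k^2. Adding homogeneous solution A + B k and matching boundaries gives v_k = k (159 − k). Substituting k = 146: v_146 = 146 · 13 = 1898.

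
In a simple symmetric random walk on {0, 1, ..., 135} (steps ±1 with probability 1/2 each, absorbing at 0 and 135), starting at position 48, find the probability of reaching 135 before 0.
P(hit 135 before 0) = 48/135 = 16/45

Let u_k = P(hit 135 before 0 | start at k). Then u_0 = 0, u_135 = 1, and u_k = u_{k-1}/2 + u_{k+1}/2 for 1 ≤ k ≤ 134. This harmonic recurrence is solved by u_k = k/135, giving u_48 = 48/135 = 16/45.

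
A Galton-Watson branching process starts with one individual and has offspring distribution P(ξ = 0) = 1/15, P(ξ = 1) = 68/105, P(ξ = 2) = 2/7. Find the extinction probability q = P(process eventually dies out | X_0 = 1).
q = 7/30

The pgf is f(s) = 1/15 + 68/105·s + 2/7·s². The extinction probability q is the smallest fixed point of f in [0, 1]. Setting s = f(s):
  2/7·s² + (68/105 − 1)·s + 1/15 = 0
  2/7·s² − (1/15 + 2/7)·s + 1/15 = 0
which factors as (s − 1)·(2/7·s − 1/15) = 0, giving roots s = 1 and s = (1/15)/(2/7) = 7/30.
Mean offspring μ = 68/105 + 2·2/7 = 128/105 > 1 (supercritical), so q < 1. The extinction probability is the smaller root: q = (1/15)/(2/7) = 7/30.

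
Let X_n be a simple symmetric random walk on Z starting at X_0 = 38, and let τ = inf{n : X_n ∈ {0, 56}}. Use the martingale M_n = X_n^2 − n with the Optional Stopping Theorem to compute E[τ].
E[τ] = 684

M_n = X_n^2 − n is a martingale (since E[X_{n+1}^2 | F_n] = X_n^2 + 1). By OST (τ has finite mean in a bounded region), E[M_τ] = E[M_0] = X_0^2 − 0 = 38^2 = 1444. Also E[M_τ] = E[X_τ^2] − E[τ]. The walk exits at 0 or 56, with P(hit 56 first) = 38/56, so E[X_τ^2] = 56^2 · 38/56 + 0 = 2128. Thus E[τ] = E[X_τ^2] − E[M_τ] = 2128 − 1444 = 684 = 38(56 − 38) = 684.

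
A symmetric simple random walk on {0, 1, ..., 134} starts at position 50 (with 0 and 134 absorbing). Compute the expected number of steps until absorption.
E[τ | X_0 = 50] = 4200

Let v_k = E[τ | X_0 = k]. Boundary: v_0 = v_134 = 0. Recurrence: v_k = 1 + (v_{k-1} + v_{k+1})/2 for 1 ≤ k ≤ 133. The particular solution to v_k − (v_{k-1} + v_{k+1})/2 = 1 is v_k = −k^2. Adding homogeneous solution A + B k and matching boundaries gives v_k = k (134 − k). Substituting k = 50: v_50 = 50 · 84 = 4200.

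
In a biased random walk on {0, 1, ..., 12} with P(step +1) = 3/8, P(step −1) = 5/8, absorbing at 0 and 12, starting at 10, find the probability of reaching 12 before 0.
P(hit 12 before 0) = (1 − (5/3)^10) / (1 − (5/3)^12) = 5459949/15225574

Let u_k denote P(reach 12 before 0 | start at k). Boundary: u_0 = 0, u_12 = 1. Recurrence: u_k = 3/8·u_{k+1} + 5/8·u_{k-1} for 1 ≤ k ≤ 11. Try u_k = A + B·r^k with r = q/p = (5/8)/(3/8) = 5/3. Substitution satisfies the recurrence; boundary conditions give:
  u_k = (1 − r^k) / (1 − r^N) = (1 − (5/3)^10) / (1 − (5/3)^12) = 5459949/15225574.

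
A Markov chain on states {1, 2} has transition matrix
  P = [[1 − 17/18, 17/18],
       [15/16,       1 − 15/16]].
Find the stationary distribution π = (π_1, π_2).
π_1 = 135/271, π_2 = 136/271

Solve πP = π with π_1 + π_2 = 1. From πP = π: π_1 · (1 − 17/18) + π_2 · 15/16 = π_1 ⇒ π_2 · 15/16 = π_1 · 17/18 ⇒ π_2/π_1 = (17/18)/(15/16) = 136/135. Together with π_1 + π_2 = 1:
  π_1 = (15/16)/(17/18 + 15/16) = (15/16)/(271/144) = 135/271,
  π_2 = (17/18)/(17/18 + 15/16) = (17/18)/(271/144) = 136/271.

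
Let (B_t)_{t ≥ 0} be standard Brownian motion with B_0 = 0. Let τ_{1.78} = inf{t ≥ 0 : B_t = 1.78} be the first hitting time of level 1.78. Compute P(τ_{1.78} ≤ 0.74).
P(τ_{1.78} ≤ 0.74) = 2(1 − Φ(1.78/√0.74)) = 2(1 − Φ(2.0692)) ≈ 0.0385

By the reflection principle for standard BM, P(τ_b ≤ t) = 2 · P(B_t ≥ b). Since B_t ~ N(0, t), P(B_t ≥ 1.78) = 1 − Φ(1.78/√t) = 1 − Φ(1.78/√0.74) = 1 − Φ(2.0692) ≈ 0.01926. Doubling: P(τ_{1.78} ≤ 0.74) ≈ 2 · 0.01926 = 0.03852 ≈ 0.0385.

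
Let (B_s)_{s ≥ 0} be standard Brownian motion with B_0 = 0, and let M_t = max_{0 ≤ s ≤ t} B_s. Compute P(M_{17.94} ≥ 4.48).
P(M_{17.94} ≥ 4.48) = 2·P(B_{17.94} ≥ 4.48) = 2(1 − Φ(4.48/√17.94)) ≈ 0.2902

By the reflection principle for Brownian motion, P(M_t ≥ a) = 2 · P(B_t ≥ a) for a ≥ 0. Since B_t ~ N(0, t), P(B_t ≥ 4.48) = 1 − Φ(4.48/√t) = 1 − Φ(4.48/√17.94) = 1 − Φ(1.0577). So
  P(M_{17.94} ≥ 4.48) = 2(1 − Φ(1.0577)) ≈ 0.2902.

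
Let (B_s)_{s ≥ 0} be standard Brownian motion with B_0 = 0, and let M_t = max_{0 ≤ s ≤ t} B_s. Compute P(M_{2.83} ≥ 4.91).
P(M_{2.83} ≥ 4.91) = 2·P(B_{2.83} ≥ 4.91) = 2(1 − Φ(4.91/√2.83)) ≈ 0.0035

By the reflection principle for Brownian motion, P(M_t ≥ a) = 2 · P(B_t ≥ a) for a ≥ 0. Since B_t ~ N(0, t), P(B_t ≥ 4.91) = 1 − Φ(4.91/√t) = 1 − Φ(4.91/√2.83) = 1 − Φ(2.9187). So
  P(M_{2.83} ≥ 4.91) = 2(1 − Φ(2.9187)) ≈ 0.0035.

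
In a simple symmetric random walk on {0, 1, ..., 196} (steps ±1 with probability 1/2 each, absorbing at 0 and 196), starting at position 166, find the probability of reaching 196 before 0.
P(hit 196 before 0) = 166/196 = 83/98

Let u_k = P(hit 196 before 0 | start at k). Then u_0 = 0, u_196 = 1, and u_k = u_{k-1}/2 + u_{k+1}/2 for 1 ≤ k ≤ 195. This harmonic recurrence is solved by u_k = k/196, giving u_166 = 166/196 = 83/98.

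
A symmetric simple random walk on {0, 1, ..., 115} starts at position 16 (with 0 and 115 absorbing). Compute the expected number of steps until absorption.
E[τ | X_0 = 16] = 1584

Let v_k = E[τ | X_0 = k]. Boundary: v_0 = v_115 = 0. Recurrence: v_k = 1 + (v_{k-1} + v_{k+1})/2 for 1 ≤ k ≤ 114. The particular solution to v_k − (v_{k-1} + v_{k+1})/2 = 1 is v_k = −k^2. Adding homogeneous solution A + B k and matching boundaries gives v_k = k (115 − k). Substituting k = 16: v_16 = 16 · 99 = 1584.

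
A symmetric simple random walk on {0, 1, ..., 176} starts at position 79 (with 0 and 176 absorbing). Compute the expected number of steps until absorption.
E[τ | X_0 = 79] = 7663

Let v_k = E[τ | X_0 = k]. Boundary: v_0 = v_176 = 0. Recurrence: v_k = 1 + (v_{k-1} + v_{k+1})/2 for 1 ≤ k ≤ 175. The particular solution to v_k − (v_{k-1} + v_{k+1})/2 = 1 is v_k = −k^2. Adding homogeneous solution A + B k and matching boundaries gives v_k = k (176 − k). Substituting k = 79: v_79 = 79 · 97 = 7663.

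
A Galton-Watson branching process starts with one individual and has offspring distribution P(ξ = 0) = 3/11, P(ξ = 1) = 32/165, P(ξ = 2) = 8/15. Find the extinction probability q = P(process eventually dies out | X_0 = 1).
q = 45/88

The pgf is f(s) = 3/11 + 32/165·s + 8/15·s². The extinction probability q is the smallest fixed point of f in [0, 1]. Setting s = f(s):
  8/15·s² + (32/165 − 1)·s + 3/11 = 0
  8/15·s² − (3/11 + 8/15)·s + 3/11 = 0
which factors as (s − 1)·(8/15·s − 3/11) = 0, giving roots s = 1 and s = (3/11)/(8/15) = 45/88.
Mean offspring μ = 32/165 + 2·8/15 = 208/165 > 1 (supercritical), so q < 1. The extinction probability is the smaller root: q = (3/11)/(8/15) = 45/88.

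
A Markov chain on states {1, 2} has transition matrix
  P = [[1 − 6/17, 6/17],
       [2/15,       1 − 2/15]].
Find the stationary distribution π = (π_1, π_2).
π_1 = 17/62, π_2 = 45/62

Solve πP = π with π_1 + π_2 = 1. From πP = π: π_1 · (1 − 6/17) + π_2 · 2/15 = π_1 ⇒ π_2 · 2/15 = π_1 · 6/17 ⇒ π_2/π_1 = (6/17)/(2/15) = 45/17. Together with π_1 + π_2 = 1:
  π_1 = (2/15)/(6/17 + 2/15) = (2/15)/(124/255) = 17/62,
  π_2 = (6/17)/(6/17 + 2/15) = (6/17)/(124/255) = 45/62.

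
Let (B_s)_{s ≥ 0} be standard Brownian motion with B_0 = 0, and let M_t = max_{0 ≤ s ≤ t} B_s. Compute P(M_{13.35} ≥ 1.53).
P(M_{13.35} ≥ 1.53) = 2·P(B_{13.35} ≥ 1.53) = 2(1 − Φ(1.53/√13.35)) ≈ 0.6754

By the reflection principle for Brownian motion, P(M_t ≥ a) = 2 · P(B_t ≥ a) for a ≥ 0. Since B_t ~ N(0, t), P(B_t ≥ 1.53) = 1 − Φ(1.53/√t) = 1 − Φ(1.53/√13.35) = 1 − Φ(0.4187). So
  P(M_{13.35} ≥ 1.53) = 2(1 − Φ(0.4187)) ≈ 0.6754.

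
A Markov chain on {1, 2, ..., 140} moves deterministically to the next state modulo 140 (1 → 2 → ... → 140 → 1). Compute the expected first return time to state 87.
E[T_87 | X_0 = 87] = 140

The chain cycles deterministically, so starting at state 87 it returns in exactly 140 steps. Equivalently, the stationary distribution is uniform π_j = 1/140 for every state j, so by Kac's formula E[T_87] = 1/π_87 = 140.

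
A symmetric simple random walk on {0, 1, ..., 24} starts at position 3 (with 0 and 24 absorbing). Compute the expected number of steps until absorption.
E[τ | X_0 = 3] = 63

Let v_k = E[τ | X_0 = k]. Boundary: v_0 = v_24 = 0. Recurrence: v_k = 1 + (v_{k-1} + v_{k+1})/2 for 1 ≤ k ≤ 23. The particular solution to v_k − (v_{k-1} + v_{k+1})/2 = 1 is v_k = −k^2. Adding homogeneous solution A + B k and matching boundaries gives v_k = k (24 − k). Substituting k = 3: v_3 = 3 · 21 = 63.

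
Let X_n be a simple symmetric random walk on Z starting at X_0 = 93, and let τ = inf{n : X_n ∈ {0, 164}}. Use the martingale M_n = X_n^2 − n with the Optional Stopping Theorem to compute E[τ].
E[τ] = 6603

M_n = X_n^2 − n is a martingale (since E[X_{n+1}^2 | F_n] = X_n^2 + 1). By OST (τ has finite mean in a bounded region), E[M_τ] = E[M_0] = X_0^2 − 0 = 93^2 = 8649. Also E[M_τ] = E[X_τ^2] − E[τ]. The walk exits at 0 or 164, with P(hit 164 first) = 93/164, so E[X_τ^2] = 164^2 · 93/164 + 0 = 15252. Thus E[τ] = E[X_τ^2] − E[M_τ] = 15252 − 8649 = 6603 = 93(164 − 93) = 6603.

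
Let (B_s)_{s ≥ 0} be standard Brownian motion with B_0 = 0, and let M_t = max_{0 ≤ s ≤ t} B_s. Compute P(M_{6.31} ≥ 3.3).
P(M_{6.31} ≥ 3.3) = 2·P(B_{6.31} ≥ 3.3) = 2(1 − Φ(3.3/√6.31)) ≈ 0.1889

By the reflection principle for Brownian motion, P(M_t ≥ a) = 2 · P(B_t ≥ a) for a ≥ 0. Since B_t ~ N(0, t), P(B_t ≥ 3.3) = 1 − Φ(3.3/√t) = 1 − Φ(3.3/√6.31) = 1 − Φ(1.3137). So
  P(M_{6.31} ≥ 3.3) = 2(1 − Φ(1.3137)) ≈ 0.1889.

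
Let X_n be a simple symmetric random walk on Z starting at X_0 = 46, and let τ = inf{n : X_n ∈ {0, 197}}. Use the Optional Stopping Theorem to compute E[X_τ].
E[X_τ] = 46

X_n is a martingale and τ is a bounded-mean stopping time (indeed τ is finite a.s. with bounded expectation since the walk is in a bounded region). By the OST, E[X_τ] = E[X_0] = 46. Equivalently: E[X_τ] = 197 · P(hit 197 first) + 0 · P(hit 0 first) = 197 · (46/197) = 46.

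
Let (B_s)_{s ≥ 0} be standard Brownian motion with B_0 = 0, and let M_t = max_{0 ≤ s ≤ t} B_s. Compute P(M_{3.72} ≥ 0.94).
P(M_{3.72} ≥ 0.94) = 2·P(B_{3.72} ≥ 0.94) = 2(1 − Φ(0.94/√3.72)) ≈ 0.6260

By the reflection principle for Brownian motion, P(M_t ≥ a) = 2 · P(B_t ≥ a) for a ≥ 0. Since B_t ~ N(0, t), P(B_t ≥ 0.94) = 1 − Φ(0.94/√t) = 1 − Φ(0.94/√3.72) = 1 − Φ(0.4874). So
  P(M_{3.72} ≥ 0.94) = 2(1 − Φ(0.4874)) ≈ 0.6260.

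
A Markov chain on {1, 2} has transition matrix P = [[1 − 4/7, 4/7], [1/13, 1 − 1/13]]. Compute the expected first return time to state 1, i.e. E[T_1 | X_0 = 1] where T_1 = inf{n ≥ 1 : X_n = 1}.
E[T_1 | X_0 = 1] = 1/π_1 = 59/7

For an irreducible recurrent Markov chain with stationary distribution π, E[T_i | X_0 = i] = 1/π_i (Kac's formula). Here π_1 = (1/13)/(4/7 + 1/13) = (1/13)/(59/91) = 7/59, so E[T_1 | X_0 = 1] = 1/π_1 = (4/7 + 1/13)/(1/13) = (59/91)/(1/13) = 59/7.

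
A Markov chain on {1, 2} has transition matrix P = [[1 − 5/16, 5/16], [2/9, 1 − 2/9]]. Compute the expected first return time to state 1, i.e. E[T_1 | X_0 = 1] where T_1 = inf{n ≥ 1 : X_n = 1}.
E[T_1 | X_0 = 1] = 1/π_1 = 77/32

For an irreducible recurrent Markov chain with stationary distribution π, E[T_i | X_0 = i] = 1/π_i (Kac's formula). Here π_1 = (2/9)/(5/16 + 2/9) = (2/9)/(77/144) = 32/77, so E[T_1 | X_0 = 1] = 1/π_1 = (5/16 + 2/9)/(2/9) = (77/144)/(2/9) = 77/32.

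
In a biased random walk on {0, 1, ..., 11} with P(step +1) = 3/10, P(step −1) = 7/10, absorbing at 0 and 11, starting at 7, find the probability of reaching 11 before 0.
P(hit 11 before 0) = (1 − (7/3)^7) / (1 − (7/3)^11) = 16632459/494287399

Let u_k denote P(reach 11 before 0 | start at k). Boundary: u_0 = 0, u_11 = 1. Recurrence: u_k = 3/10·u_{k+1} + 7/10·u_{k-1} for 1 ≤ k ≤ 10. Try u_k = A + B·r^k with r = q/p = (7/10)/(3/10) = 7/3. Substitution satisfies the recurrence; boundary conditions give:
  u_k = (1 − r^k) / (1 − r^N) = (1 − (7/3)^7) / (1 − (7/3)^11) = 16632459/494287399.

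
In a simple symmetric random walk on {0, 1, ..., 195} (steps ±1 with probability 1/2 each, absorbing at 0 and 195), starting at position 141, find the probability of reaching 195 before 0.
P(hit 195 before 0) = 141/195 = 47/65

Let u_k = P(hit 195 before 0 | start at k). Then u_0 = 0, u_195 = 1, and u_k = u_{k-1}/2 + u_{k+1}/2 for 1 ≤ k ≤ 194. This harmonic recurrence is solved by u_k = k/195, giving u_141 = 141/195 = 47/65.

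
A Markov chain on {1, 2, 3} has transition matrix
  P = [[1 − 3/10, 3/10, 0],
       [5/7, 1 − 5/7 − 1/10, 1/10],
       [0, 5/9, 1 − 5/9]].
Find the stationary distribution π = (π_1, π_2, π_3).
π = (2500/3739, 1050/3739, 189/3739)

This is a birth-death chain on three states, which satisfies detailed balance: π_1 · P_{12} = π_2 · P_{21} and π_2 · P_{23} = π_3 · P_{32}.
From π_1 · 3/10 = π_2 · 5/7: π_2/π_1 = (3/10)/(5/7) = 21/50.
From π_2 · 1/10 = π_3 · 5/9: π_3/π_2 = (1/10)/(5/9) = 9/50.
Take π_1 proportional to 1; then unnormalized π = (1, 21/50, 189/2500). Normalize by dividing by the sum 3739/2500:
  π = (2500/3739, 1050/3739, 189/3739).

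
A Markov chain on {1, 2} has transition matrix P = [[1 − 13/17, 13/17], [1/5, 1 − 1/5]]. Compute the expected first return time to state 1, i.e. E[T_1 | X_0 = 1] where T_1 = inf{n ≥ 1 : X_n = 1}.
E[T_1 | X_0 = 1] = 1/π_1 = 82/17

For an irreducible recurrent Markov chain with stationary distribution π, E[T_i | X_0 = i] = 1/π_i (Kac's formula). Here π_1 = (1/5)/(13/17 + 1/5) = (1/5)/(82/85) = 17/82, so E[T_1 | X_0 = 1] = 1/π_1 = (13/17 + 1/5)/(1/5) = (82/85)/(1/5) = 82/17.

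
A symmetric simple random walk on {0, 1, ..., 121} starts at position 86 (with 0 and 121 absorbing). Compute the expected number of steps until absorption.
E[τ | X_0 = 86] = 3010

Let v_k = E[τ | X_0 = k]. Boundary: v_0 = v_121 = 0. Recurrence: v_k = 1 + (v_{k-1} + v_{k+1})/2 for 1 ≤ k ≤ 120. The particular solution to v_k − (v_{k-1} + v_{k+1})/2 = 1 is v_k = −k^2. Adding homogeneous solution A + B k and matching boundaries gives v_k = k (121 − k). Substituting k = 86: v_86 = 86 · 35 = 3010.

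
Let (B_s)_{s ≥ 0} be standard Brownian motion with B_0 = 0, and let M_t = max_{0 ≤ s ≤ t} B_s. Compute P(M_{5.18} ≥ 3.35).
P(M_{5.18} ≥ 3.35) = 2·P(B_{5.18} ≥ 3.35) = 2(1 − Φ(3.35/√5.18)) ≈ 0.1410

By the reflection principle for Brownian motion, P(M_t ≥ a) = 2 · P(B_t ≥ a) for a ≥ 0. Since B_t ~ N(0, t), P(B_t ≥ 3.35) = 1 − Φ(3.35/√t) = 1 − Φ(3.35/√5.18) = 1 − Φ(1.4719). So
  P(M_{5.18} ≥ 3.35) = 2(1 − Φ(1.4719)) ≈ 0.1410.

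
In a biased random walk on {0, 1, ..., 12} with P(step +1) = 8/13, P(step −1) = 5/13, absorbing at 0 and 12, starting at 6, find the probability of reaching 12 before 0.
P(hit 12 before 0) = (1 − (5/8)^6) / (1 − (5/8)^12) = 262144/277769

Let u_k denote P(reach 12 before 0 | start at k). Boundary: u_0 = 0, u_12 = 1. Recurrence: u_k = 8/13·u_{k+1} + 5/13·u_{k-1} for 1 ≤ k ≤ 11. Try u_k = A + B·r^k with r = q/p = (5/13)/(8/13) = 5/8. Substitution satisfies the recurrence; boundary conditions give:
  u_k = (1 − r^k) / (1 − r^N) = (1 − (5/8)^6) / (1 − (5/8)^12) = 262144/277769.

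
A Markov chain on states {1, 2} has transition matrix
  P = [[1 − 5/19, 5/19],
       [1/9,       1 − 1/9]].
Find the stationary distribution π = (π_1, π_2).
π_1 = 19/64, π_2 = 45/64

Solve πP = π with π_1 + π_2 = 1. From πP = π: π_1 · (1 − 5/19) + π_2 · 1/9 = π_1 ⇒ π_2 · 1/9 = π_1 · 5/19 ⇒ π_2/π_1 = (5/19)/(1/9) = 45/19. Together with π_1 + π_2 = 1:
  π_1 = (1/9)/(5/19 + 1/9) = (1/9)/(64/171) = 19/64,
  π_2 = (5/19)/(5/19 + 1/9) = (5/19)/(64/171) = 45/64.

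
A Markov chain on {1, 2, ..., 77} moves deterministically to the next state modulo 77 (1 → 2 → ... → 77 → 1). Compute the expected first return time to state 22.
E[T_22 | X_0 = 22] = 77

The chain cycles deterministically, so starting at state 22 it returns in exactly 77 steps. Equivalently, the stationary distribution is uniform π_j = 1/77 for every state j, so by Kac's formula E[T_22] = 1/π_22 = 77.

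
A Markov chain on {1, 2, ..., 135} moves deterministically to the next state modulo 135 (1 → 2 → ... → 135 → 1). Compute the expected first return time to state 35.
E[T_35 | X_0 = 35] = 135

The chain cycles deterministically, so starting at state 35 it returns in exactly 135 steps. Equivalently, the stationary distribution is uniform π_j = 1/135 for every state j, so by Kac's formula E[T_35] = 1/π_35 = 135.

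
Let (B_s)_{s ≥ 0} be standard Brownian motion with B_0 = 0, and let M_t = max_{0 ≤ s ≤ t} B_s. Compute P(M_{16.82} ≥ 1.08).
P(M_{16.82} ≥ 1.08) = 2·P(B_{16.82} ≥ 1.08) = 2(1 − Φ(1.08/√16.82)) ≈ 0.7923

By the reflection principle for Brownian motion, P(M_t ≥ a) = 2 · P(B_t ≥ a) for a ≥ 0. Since B_t ~ N(0, t), P(B_t ≥ 1.08) = 1 − Φ(1.08/√t) = 1 − Φ(1.08/√16.82) = 1 − Φ(0.2633). So
  P(M_{16.82} ≥ 1.08) = 2(1 − Φ(0.2633)) ≈ 0.7923.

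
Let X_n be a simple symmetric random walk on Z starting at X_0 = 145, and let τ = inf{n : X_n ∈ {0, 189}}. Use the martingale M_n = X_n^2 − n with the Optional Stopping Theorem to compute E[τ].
E[τ] = 6380

M_n = X_n^2 − n is a martingale (since E[X_{n+1}^2 | F_n] = X_n^2 + 1). By OST (τ has finite mean in a bounded region), E[M_τ] = E[M_0] = X_0^2 − 0 = 145^2 = 21025. Also E[M_τ] = E[X_τ^2] − E[τ]. The walk exits at 0 or 189, with P(hit 189 first) = 145/189, so E[X_τ^2] = 189^2 · 145/189 + 0 = 27405. Thus E[τ] = E[X_τ^2] − E[M_τ] = 27405 − 21025 = 6380 = 145(189 − 145) = 6380.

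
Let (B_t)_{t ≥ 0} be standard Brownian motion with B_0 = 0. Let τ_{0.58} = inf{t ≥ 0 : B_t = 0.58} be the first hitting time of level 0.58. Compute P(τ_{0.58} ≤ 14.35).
P(τ_{0.58} ≤ 14.35) = 2(1 − Φ(0.58/√14.35)) = 2(1 − Φ(0.1531)) ≈ 0.8783

By the reflection principle for standard BM, P(τ_b ≤ t) = 2 · P(B_t ≥ b). Since B_t ~ N(0, t), P(B_t ≥ 0.58) = 1 − Φ(0.58/√t) = 1 − Φ(0.58/√14.35) = 1 − Φ(0.1531) ≈ 0.43916. Doubling: P(τ_{0.58} ≤ 14.35) ≈ 2 · 0.43916 = 0.87832 ≈ 0.8783.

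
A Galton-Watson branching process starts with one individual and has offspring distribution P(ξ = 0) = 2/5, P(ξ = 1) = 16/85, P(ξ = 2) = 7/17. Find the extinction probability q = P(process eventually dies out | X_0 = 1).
q = 34/35

The pgf is f(s) = 2/5 + 16/85·s + 7/17·s². The extinction probability q is the smallest fixed point of f in [0, 1]. Setting s = f(s):
  7/17·s² + (16/85 − 1)·s + 2/5 = 0
  7/17·s² − (2/5 + 7/17)·s + 2/5 = 0
which factors as (s − 1)·(7/17·s − 2/5) = 0, giving roots s = 1 and s = (2/5)/(7/17) = 34/35.
Mean offspring μ = 16/85 + 2·7/17 = 86/85 > 1 (supercritical), so q < 1. The extinction probability is the smaller root: q = (2/5)/(7/17) = 34/35.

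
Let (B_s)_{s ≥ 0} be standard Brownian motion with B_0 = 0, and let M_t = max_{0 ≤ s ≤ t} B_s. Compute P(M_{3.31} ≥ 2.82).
P(M_{3.31} ≥ 2.82) = 2·P(B_{3.31} ≥ 2.82) = 2(1 − Φ(2.82/√3.31)) ≈ 0.1211

By the reflection principle for Brownian motion, P(M_t ≥ a) = 2 · P(B_t ≥ a) for a ≥ 0. Since B_t ~ N(0, t), P(B_t ≥ 2.82) = 1 − Φ(2.82/√t) = 1 − Φ(2.82/√3.31) = 1 − Φ(1.5500). So
  P(M_{3.31} ≥ 2.82) = 2(1 − Φ(1.5500)) ≈ 0.1211.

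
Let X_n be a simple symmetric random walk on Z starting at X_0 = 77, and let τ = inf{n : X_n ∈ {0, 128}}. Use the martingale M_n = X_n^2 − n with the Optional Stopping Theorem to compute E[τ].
E[τ] = 3927

M_n = X_n^2 − n is a martingale (since E[X_{n+1}^2 | F_n] = X_n^2 + 1). By OST (τ has finite mean in a bounded region), E[M_τ] = E[M_0] = X_0^2 − 0 = 77^2 = 5929. Also E[M_τ] = E[X_τ^2] − E[τ]. The walk exits at 0 or 128, with P(hit 128 first) = 77/128, so E[X_τ^2] = 128^2 · 77/128 + 0 = 9856. Thus E[τ] = E[X_τ^2] − E[M_τ] = 9856 − 5929 = 3927 = 77(128 − 77) = 3927.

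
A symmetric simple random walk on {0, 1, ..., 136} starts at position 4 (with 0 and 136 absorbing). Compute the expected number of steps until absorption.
E[τ | X_0 = 4] = 528

Let v_k = E[τ | X_0 = k]. Boundary: v_0 = v_136 = 0. Recurrence: v_k = 1 + (v_{k-1} + v_{k+1})/2 for 1 ≤ k ≤ 135. The particular solution to v_k − (v_{k-1} + v_{k+1})/2 = 1 is v_k = −k^2. Adding homogeneous solution A + B k and matching boundaries gives v_k = k (136 − k). Substituting k = 4: v_4 = 4 · 132 = 528.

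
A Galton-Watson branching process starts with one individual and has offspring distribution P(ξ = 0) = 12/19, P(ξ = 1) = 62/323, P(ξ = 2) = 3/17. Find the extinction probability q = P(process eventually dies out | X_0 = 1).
q = 1

Mean offspring μ = 0·12/19 + 1·62/323 + 2·3/17 = 176/323 ≤ 1. For μ ≤ 1 with offspring not concentrated at 1, the Galton-Watson process goes extinct almost surely, so q = 1.
(Algebraic check: The pgf is f(s) = 12/19 + 62/323·s + 3/17·s². The extinction probability q is the smallest fixed point of f in [0, 1]. Setting s = f(s):
  3/17·s² + (62/323 − 1)·s + 12/19 = 0
  3/17·s² − (12/19 + 3/17)·s + 12/19 = 0
which factors as (s − 1)·(3/17·s − 12/19) = 0, giving roots s = 1 and s = (12/19)/(3/17) = 68/19. Since 68/19 ≥ 1, the smallest root in [0, 1] is s = 1.)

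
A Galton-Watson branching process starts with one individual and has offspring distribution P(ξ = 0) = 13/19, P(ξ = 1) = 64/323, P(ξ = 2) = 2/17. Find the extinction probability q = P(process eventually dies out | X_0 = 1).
q = 1

Mean offspring μ = 0·13/19 + 1·64/323 + 2·2/17 = 140/323 ≤ 1. For μ ≤ 1 with offspring not concentrated at 1, the Galton-Watson process goes extinct almost surely, so q = 1.
(Algebraic check: The pgf is f(s) = 13/19 + 64/323·s + 2/17·s². The extinction probability q is the smallest fixed point of f in [0, 1]. Setting s = f(s):
  2/17·s² + (64/323 − 1)·s + 13/19 = 0
  2/17·s² − (13/19 + 2/17)·s + 13/19 = 0
which factors as (s − 1)·(2/17·s − 13/19) = 0, giving roots s = 1 and s = (13/19)/(2/17) = 221/38. Since 221/38 ≥ 1, the smallest root in [0, 1] is s = 1.)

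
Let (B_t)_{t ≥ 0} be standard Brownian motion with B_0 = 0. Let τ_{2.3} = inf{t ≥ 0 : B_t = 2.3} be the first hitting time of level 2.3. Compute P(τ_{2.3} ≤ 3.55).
P(τ_{2.3} ≤ 3.55) = 2(1 − Φ(2.3/√3.55)) = 2(1 − Φ(1.2207)) ≈ 0.2222

By the reflection principle for standard BM, P(τ_b ≤ t) = 2 · P(B_t ≥ b). Since B_t ~ N(0, t), P(B_t ≥ 2.3) = 1 − Φ(2.3/√t) = 1 − Φ(2.3/√3.55) = 1 − Φ(1.2207) ≈ 0.11110. Doubling: P(τ_{2.3} ≤ 3.55) ≈ 2 · 0.11110 = 0.22220 ≈ 0.2222.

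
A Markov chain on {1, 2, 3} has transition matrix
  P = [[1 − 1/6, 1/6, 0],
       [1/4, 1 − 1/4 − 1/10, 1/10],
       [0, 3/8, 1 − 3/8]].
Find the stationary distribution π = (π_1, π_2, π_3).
π = (45/83, 30/83, 8/83)

This is a birth-death chain on three states, which satisfies detailed balance: π_1 · P_{12} = π_2 · P_{21} and π_2 · P_{23} = π_3 · P_{32}.
From π_1 · 1/6 = π_2 · 1/4: π_2/π_1 = (1/6)/(1/4) = 2/3.
From π_2 · 1/10 = π_3 · 3/8: π_3/π_2 = (1/10)/(3/8) = 4/15.
Take π_1 proportional to 1; then unnormalized π = (1, 2/3, 8/45). Normalize by dividing by the sum 83/45:
  π = (45/83, 30/83, 8/83).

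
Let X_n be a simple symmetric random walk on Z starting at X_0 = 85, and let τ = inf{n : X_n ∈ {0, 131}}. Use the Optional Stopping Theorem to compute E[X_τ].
E[X_τ] = 85

X_n is a martingale and τ is a bounded-mean stopping time (indeed τ is finite a.s. with bounded expectation since the walk is in a bounded region). By the OST, E[X_τ] = E[X_0] = 85. Equivalently: E[X_τ] = 131 · P(hit 131 first) + 0 · P(hit 0 first) = 131 · (85/131) = 85.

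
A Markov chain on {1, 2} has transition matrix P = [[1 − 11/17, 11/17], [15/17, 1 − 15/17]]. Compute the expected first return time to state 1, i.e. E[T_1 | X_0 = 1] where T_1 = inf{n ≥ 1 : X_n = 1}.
E[T_1 | X_0 = 1] = 1/π_1 = 26/15

For an irreducible recurrent Markov chain with stationary distribution π, E[T_i | X_0 = i] = 1/π_i (Kac's formula). Here π_1 = (15/17)/(11/17 + 15/17) = (15/17)/(26/17) = 15/26, so E[T_1 | X_0 = 1] = 1/π_1 = (11/17 + 15/17)/(15/17) = (26/17)/(15/17) = 26/15.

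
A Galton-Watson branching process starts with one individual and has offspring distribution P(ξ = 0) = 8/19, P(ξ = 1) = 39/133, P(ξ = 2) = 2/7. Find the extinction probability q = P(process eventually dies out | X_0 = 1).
q = 1

Mean offspring μ = 0·8/19 + 1·39/133 + 2·2/7 = 115/133 ≤ 1. For μ ≤ 1 with offspring not concentrated at 1, the Galton-Watson process goes extinct almost surely, so q = 1.
(Algebraic check: The pgf is f(s) = 8/19 + 39/133·s + 2/7·s². The extinction probability q is the smallest fixed point of f in [0, 1]. Setting s = f(s):
  2/7·s² + (39/133 − 1)·s + 8/19 = 0
  2/7·s² − (8/19 + 2/7)·s + 8/19 = 0
which factors as (s − 1)·(2/7·s − 8/19) = 0, giving roots s = 1 and s = (8/19)/(2/7) = 28/19. Since 28/19 ≥ 1, the smallest root in [0, 1] is s = 1.)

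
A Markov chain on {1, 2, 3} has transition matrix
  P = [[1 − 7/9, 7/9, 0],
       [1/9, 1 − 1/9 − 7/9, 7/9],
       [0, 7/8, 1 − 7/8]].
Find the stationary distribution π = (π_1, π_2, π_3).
π = (9/128, 63/128, 7/16)

This is a birth-death chain on three states, which satisfies detailed balance: π_1 · P_{12} = π_2 · P_{21} and π_2 · P_{23} = π_3 · P_{32}.
From π_1 · 7/9 = π_2 · 1/9: π_2/π_1 = (7/9)/(1/9) = 7.
From π_2 · 7/9 = π_3 · 7/8: π_3/π_2 = (7/9)/(7/8) = 8/9.
Take π_1 proportional to 1; then unnormalized π = (1, 7, 56/9). Normalize by dividing by the sum 128/9:
  π = (9/128, 63/128, 7/16).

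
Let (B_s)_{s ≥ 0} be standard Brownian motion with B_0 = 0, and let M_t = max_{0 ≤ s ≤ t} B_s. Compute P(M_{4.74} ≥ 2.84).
P(M_{4.74} ≥ 2.84) = 2·P(B_{4.74} ≥ 2.84) = 2(1 − Φ(2.84/√4.74)) ≈ 0.1921

By the reflection principle for Brownian motion, P(M_t ≥ a) = 2 · P(B_t ≥ a) for a ≥ 0. Since B_t ~ N(0, t), P(B_t ≥ 2.84) = 1 − Φ(2.84/√t) = 1 − Φ(2.84/√4.74) = 1 − Φ(1.3045). So
  P(M_{4.74} ≥ 2.84) = 2(1 − Φ(1.3045)) ≈ 0.1921.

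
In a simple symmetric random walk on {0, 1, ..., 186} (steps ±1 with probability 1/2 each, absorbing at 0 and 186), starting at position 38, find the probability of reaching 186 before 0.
P(hit 186 before 0) = 38/186 = 19/93

Let u_k = P(hit 186 before 0 | start at k). Then u_0 = 0, u_186 = 1, and u_k = u_{k-1}/2 + u_{k+1}/2 for 1 ≤ k ≤ 185. This harmonic recurrence is solved by u_k = k/186, giving u_38 = 38/186 = 19/93.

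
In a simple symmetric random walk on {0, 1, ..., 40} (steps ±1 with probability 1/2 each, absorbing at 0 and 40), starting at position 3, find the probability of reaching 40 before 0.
P(hit 40 before 0) = 3/40

Let u_k = P(hit 40 before 0 | start at k). Then u_0 = 0, u_40 = 1, and u_k = u_{k-1}/2 + u_{k+1}/2 for 1 ≤ k ≤ 39. This harmonic recurrence is solved by u_k = k/40, giving u_3 = 3/40.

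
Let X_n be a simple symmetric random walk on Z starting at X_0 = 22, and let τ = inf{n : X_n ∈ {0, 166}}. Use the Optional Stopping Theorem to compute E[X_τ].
E[X_τ] = 22

X_n is a martingale and τ is a bounded-mean stopping time (indeed τ is finite a.s. with bounded expectation since the walk is in a bounded region). By the OST, E[X_τ] = E[X_0] = 22. Equivalently: E[X_τ] = 166 · P(hit 166 first) + 0 · P(hit 0 first) = 166 · (22/166) = 22.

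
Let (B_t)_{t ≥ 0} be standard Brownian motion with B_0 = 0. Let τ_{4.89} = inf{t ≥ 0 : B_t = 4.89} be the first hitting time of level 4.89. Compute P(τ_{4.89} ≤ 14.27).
P(τ_{4.89} ≤ 14.27) = 2(1 − Φ(4.89/√14.27)) = 2(1 − Φ(1.2945)) ≈ 0.1955

By the reflection principle for standard BM, P(τ_b ≤ t) = 2 · P(B_t ≥ b). Since B_t ~ N(0, t), P(B_t ≥ 4.89) = 1 − Φ(4.89/√t) = 1 − Φ(4.89/√14.27) = 1 − Φ(1.2945) ≈ 0.09775. Doubling: P(τ_{4.89} ≤ 14.27) ≈ 2 · 0.09775 = 0.19550 ≈ 0.1955.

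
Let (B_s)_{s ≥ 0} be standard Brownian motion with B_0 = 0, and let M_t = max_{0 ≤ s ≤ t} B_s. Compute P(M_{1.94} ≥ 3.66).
P(M_{1.94} ≥ 3.66) = 2·P(B_{1.94} ≥ 3.66) = 2(1 − Φ(3.66/√1.94)) ≈ 0.0086

By the reflection principle for Brownian motion, P(M_t ≥ a) = 2 · P(B_t ≥ a) for a ≥ 0. Since B_t ~ N(0, t), P(B_t ≥ 3.66) = 1 − Φ(3.66/√t) = 1 − Φ(3.66/√1.94) = 1 − Φ(2.6277). So
  P(M_{1.94} ≥ 3.66) = 2(1 − Φ(2.6277)) ≈ 0.0086.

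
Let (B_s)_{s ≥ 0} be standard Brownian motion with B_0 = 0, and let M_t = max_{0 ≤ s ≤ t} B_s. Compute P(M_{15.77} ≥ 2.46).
P(M_{15.77} ≥ 2.46) = 2·P(B_{15.77} ≥ 2.46) = 2(1 − Φ(2.46/√15.77)) ≈ 0.5356

By the reflection principle for Brownian motion, P(M_t ≥ a) = 2 · P(B_t ≥ a) for a ≥ 0. Since B_t ~ N(0, t), P(B_t ≥ 2.46) = 1 − Φ(2.46/√t) = 1 − Φ(2.46/√15.77) = 1 − Φ(0.6195). So
  P(M_{15.77} ≥ 2.46) = 2(1 − Φ(0.6195)) ≈ 0.5356.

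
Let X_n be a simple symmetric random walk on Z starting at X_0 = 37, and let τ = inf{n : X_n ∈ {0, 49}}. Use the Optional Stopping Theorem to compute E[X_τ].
E[X_τ] = 37

X_n is a martingale and τ is a bounded-mean stopping time (indeed τ is finite a.s. with bounded expectation since the walk is in a bounded region). By the OST, E[X_τ] = E[X_0] = 37. Equivalently: E[X_τ] = 49 · P(hit 49 first) + 0 · P(hit 0 first) = 49 · (37/49) = 37.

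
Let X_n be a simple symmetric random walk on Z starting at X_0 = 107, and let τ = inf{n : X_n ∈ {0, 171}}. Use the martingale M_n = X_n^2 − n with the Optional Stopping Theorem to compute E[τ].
E[τ] = 6848

M_n = X_n^2 − n is a martingale (since E[X_{n+1}^2 | F_n] = X_n^2 + 1). By OST (τ has finite mean in a bounded region), E[M_τ] = E[M_0] = X_0^2 − 0 = 107^2 = 11449. Also E[M_τ] = E[X_τ^2] − E[τ]. The walk exits at 0 or 171, with P(hit 171 first) = 107/171, so E[X_τ^2] = 171^2 · 107/171 + 0 = 18297. Thus E[τ] = E[X_τ^2] − E[M_τ] = 18297 − 11449 = 6848 = 107(171 − 107) = 6848.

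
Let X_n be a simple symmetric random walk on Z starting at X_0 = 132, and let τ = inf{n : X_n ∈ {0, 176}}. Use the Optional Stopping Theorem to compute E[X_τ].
E[X_τ] = 132

X_n is a martingale and τ is a bounded-mean stopping time (indeed τ is finite a.s. with bounded expectation since the walk is in a bounded region). By the OST, E[X_τ] = E[X_0] = 132. Equivalently: E[X_τ] = 176 · P(hit 176 first) + 0 · P(hit 0 first) = 176 · (132/176) = 132.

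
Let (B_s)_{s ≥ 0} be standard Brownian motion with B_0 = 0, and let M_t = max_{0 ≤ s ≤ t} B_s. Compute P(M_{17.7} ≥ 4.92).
P(M_{17.7} ≥ 4.92) = 2·P(B_{17.7} ≥ 4.92) = 2(1 − Φ(4.92/√17.7)) ≈ 0.2422

By the reflection principle for Brownian motion, P(M_t ≥ a) = 2 · P(B_t ≥ a) for a ≥ 0. Since B_t ~ N(0, t), P(B_t ≥ 4.92) = 1 − Φ(4.92/√t) = 1 − Φ(4.92/√17.7) = 1 − Φ(1.1694). So
  P(M_{17.7} ≥ 4.92) = 2(1 − Φ(1.1694)) ≈ 0.2422.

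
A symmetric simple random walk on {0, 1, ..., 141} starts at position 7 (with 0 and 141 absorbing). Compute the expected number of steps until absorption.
E[τ | X_0 = 7] = 938

Let v_k = E[τ | X_0 = k]. Boundary: v_0 = v_141 = 0. Recurrence: v_k = 1 + (v_{k-1} + v_{k+1})/2 for 1 ≤ k ≤ 140. The particular solution to v_k − (v_{k-1} + v_{k+1})/2 = 1 is v_k = −k^2. Adding homogeneous solution A + B k and matching boundaries gives v_k = k (141 − k). Substituting k = 7: v_7 = 7 · 134 = 938.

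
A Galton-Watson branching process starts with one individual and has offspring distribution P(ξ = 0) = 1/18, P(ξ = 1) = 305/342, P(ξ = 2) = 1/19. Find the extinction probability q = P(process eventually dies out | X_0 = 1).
q = 1

Mean offspring μ = 0·1/18 + 1·305/342 + 2·1/19 = 341/342 ≤ 1. For μ ≤ 1 with offspring not concentrated at 1, the Galton-Watson process goes extinct almost surely, so q = 1.
(Algebraic check: The pgf is f(s) = 1/18 + 305/342·s + 1/19·s². The extinction probability q is the smallest fixed point of f in [0, 1]. Setting s = f(s):
  1/19·s² + (305/342 − 1)·s + 1/18 = 0
  1/19·s² − (1/18 + 1/19)·s + 1/18 = 0
which factors as (s − 1)·(1/19·s − 1/18) = 0, giving roots s = 1 and s = (1/18)/(1/19) = 19/18. Since 19/18 ≥ 1, the smallest root in [0, 1] is s = 1.)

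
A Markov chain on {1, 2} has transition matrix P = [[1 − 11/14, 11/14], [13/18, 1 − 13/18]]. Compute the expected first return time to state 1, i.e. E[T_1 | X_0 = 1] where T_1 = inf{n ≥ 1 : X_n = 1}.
E[T_1 | X_0 = 1] = 1/π_1 = 190/91

For an irreducible recurrent Markov chain with stationary distribution π, E[T_i | X_0 = i] = 1/π_i (Kac's formula). Here π_1 = (13/18)/(11/14 + 13/18) = (13/18)/(95/63) = 91/190, so E[T_1 | X_0 = 1] = 1/π_1 = (11/14 + 13/18)/(13/18) = (95/63)/(13/18) = 190/91.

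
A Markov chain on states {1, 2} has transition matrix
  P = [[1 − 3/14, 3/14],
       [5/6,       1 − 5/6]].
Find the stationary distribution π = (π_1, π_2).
π_1 = 35/44, π_2 = 9/44

Solve πP = π with π_1 + π_2 = 1. From πP = π: π_1 · (1 − 3/14) + π_2 · 5/6 = π_1 ⇒ π_2 · 5/6 = π_1 · 3/14 ⇒ π_2/π_1 = (3/14)/(5/6) = 9/35. Together with π_1 + π_2 = 1:
  π_1 = (5/6)/(3/14 + 5/6) = (5/6)/(22/21) = 35/44,
  π_2 = (3/14)/(3/14 + 5/6) = (3/14)/(22/21) = 9/44.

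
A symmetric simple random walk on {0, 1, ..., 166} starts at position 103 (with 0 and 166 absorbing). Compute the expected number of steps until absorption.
E[τ | X_0 = 103] = 6489

Let v_k = E[τ | X_0 = k]. Boundary: v_0 = v_166 = 0. Recurrence: v_k = 1 + (v_{k-1} + v_{k+1})/2 for 1 ≤ k ≤ 165. The particular solution to v_k − (v_{k-1} + v_{k+1})/2 = 1 is v_k = −k^2. Adding homogeneous solution A + B k and matching boundaries gives v_k = k (166 − k). Substituting k = 103: v_103 = 103 · 63 = 6489.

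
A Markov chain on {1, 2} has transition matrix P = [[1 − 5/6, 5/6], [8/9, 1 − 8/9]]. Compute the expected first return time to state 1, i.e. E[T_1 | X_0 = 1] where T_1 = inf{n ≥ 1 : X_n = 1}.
E[T_1 | X_0 = 1] = 1/π_1 = 31/16

For an irreducible recurrent Markov chain with stationary distribution π, E[T_i | X_0 = i] = 1/π_i (Kac's formula). Here π_1 = (8/9)/(5/6 + 8/9) = (8/9)/(31/18) = 16/31, so E[T_1 | X_0 = 1] = 1/π_1 = (5/6 + 8/9)/(8/9) = (31/18)/(8/9) = 31/16.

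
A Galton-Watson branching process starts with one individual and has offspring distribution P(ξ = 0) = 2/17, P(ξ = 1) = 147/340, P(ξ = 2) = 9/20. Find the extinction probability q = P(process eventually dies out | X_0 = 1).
q = 40/153

The pgf is f(s) = 2/17 + 147/340·s + 9/20·s². The extinction probability q is the smallest fixed point of f in [0, 1]. Setting s = f(s):
  9/20·s² + (147/340 − 1)·s + 2/17 = 0
  9/20·s² − (2/17 + 9/20)·s + 2/17 = 0
which factors as (s − 1)·(9/20·s − 2/17) = 0, giving roots s = 1 and s = (2/17)/(9/20) = 40/153.
Mean offspring μ = 147/340 + 2·9/20 = 453/340 > 1 (supercritical), so q < 1. The extinction probability is the smaller root: q = (2/17)/(9/20) = 40/153.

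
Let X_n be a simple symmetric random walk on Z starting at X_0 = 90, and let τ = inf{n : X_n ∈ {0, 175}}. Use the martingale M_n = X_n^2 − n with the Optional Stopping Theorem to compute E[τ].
E[τ] = 7650

M_n = X_n^2 − n is a martingale (since E[X_{n+1}^2 | F_n] = X_n^2 + 1). By OST (τ has finite mean in a bounded region), E[M_τ] = E[M_0] = X_0^2 − 0 = 90^2 = 8100. Also E[M_τ] = E[X_τ^2] − E[τ]. The walk exits at 0 or 175, with P(hit 175 first) = 90/175, so E[X_τ^2] = 175^2 · 90/175 + 0 = 15750. Thus E[τ] = E[X_τ^2] − E[M_τ] = 15750 − 8100 = 7650 = 90(175 − 90) = 7650.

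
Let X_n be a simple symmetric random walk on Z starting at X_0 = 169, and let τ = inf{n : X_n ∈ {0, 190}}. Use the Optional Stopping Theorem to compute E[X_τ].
E[X_τ] = 169

X_n is a martingale and τ is a bounded-mean stopping time (indeed τ is finite a.s. with bounded expectation since the walk is in a bounded region). By the OST, E[X_τ] = E[X_0] = 169. Equivalently: E[X_τ] = 190 · P(hit 190 first) + 0 · P(hit 0 first) = 190 · (169/190) = 169.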